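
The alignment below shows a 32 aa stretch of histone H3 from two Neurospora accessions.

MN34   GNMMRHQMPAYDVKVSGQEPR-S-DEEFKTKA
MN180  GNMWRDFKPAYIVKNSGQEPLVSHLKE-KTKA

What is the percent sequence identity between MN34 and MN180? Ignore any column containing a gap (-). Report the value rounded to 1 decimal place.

Excluding the 3 gap columns leaves 29 comparable sites.
Mismatches occur at site 4 (M/W), site 6 (H/D), site 7 (Q/F), site 8 (M/K), site 12 (D/I), site 15 (V/N), site 21 (R/L), site 25 (D/L), site 26 (E/K).
20 of the 29 comparable sites match, so the percent identity is 20/29 × 100 = 69.0%.

69.0%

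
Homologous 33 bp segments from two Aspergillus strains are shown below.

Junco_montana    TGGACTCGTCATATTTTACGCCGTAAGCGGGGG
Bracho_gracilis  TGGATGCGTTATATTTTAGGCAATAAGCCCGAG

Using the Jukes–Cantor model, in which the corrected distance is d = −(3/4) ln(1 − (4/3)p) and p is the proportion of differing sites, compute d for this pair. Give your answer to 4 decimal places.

Mismatches occur at site 5 (C↔T), site 6 (T↔G), site 10 (C↔T), site 19 (C↔G), site 22 (C↔A), site 23 (G↔A), site 29 (G↔C), site 30 (G↔C), site 32 (G↔A).
p = 9/33 = 0.272727.
d = −0.75 · ln(1 − (4/3)·0.272727) = −0.75 · ln(0.636364) = −0.75 · (-0.451985) = 0.3390.

0.3390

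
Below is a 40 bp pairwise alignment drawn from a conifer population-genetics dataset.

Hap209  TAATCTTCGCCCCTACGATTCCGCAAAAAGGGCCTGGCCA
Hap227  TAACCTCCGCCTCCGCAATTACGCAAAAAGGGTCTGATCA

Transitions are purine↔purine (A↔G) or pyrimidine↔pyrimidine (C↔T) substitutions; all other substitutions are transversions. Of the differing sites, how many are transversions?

The sequences differ at positions 4 (T/C, transition), 7 (T/C, transition), 12 (C/T, transition), 14 (T/C, transition), 15 (A/G, transition), 17 (G/A, transition), 21 (C/A, transversion), 33 (C/T, transition), 37 (G/A, transition), 38 (C/T, transition).
Of the 10 differences, 9 transitions and 1 transversion, so the answer is 1.

1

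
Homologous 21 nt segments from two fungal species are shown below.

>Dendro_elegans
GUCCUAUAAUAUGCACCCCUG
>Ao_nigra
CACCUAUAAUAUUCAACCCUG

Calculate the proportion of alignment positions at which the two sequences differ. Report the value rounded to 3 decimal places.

Mismatches occur at site 1 (G→C), site 2 (U→A), site 13 (G→U), site 16 (C→A).
There are 4 differences over 21 sites, so p = 4/21 = 0.190.

0.190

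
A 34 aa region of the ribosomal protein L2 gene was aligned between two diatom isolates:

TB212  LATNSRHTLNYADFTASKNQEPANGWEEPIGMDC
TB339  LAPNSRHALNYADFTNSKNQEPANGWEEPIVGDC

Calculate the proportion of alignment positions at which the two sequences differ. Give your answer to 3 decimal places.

Mismatches occur at site 3 (T→P), site 8 (T→A), site 16 (A→N), site 31 (G→V), site 32 (M→G).
There are 5 differences over 34 sites, so p = 5/34 = 0.147.

0.147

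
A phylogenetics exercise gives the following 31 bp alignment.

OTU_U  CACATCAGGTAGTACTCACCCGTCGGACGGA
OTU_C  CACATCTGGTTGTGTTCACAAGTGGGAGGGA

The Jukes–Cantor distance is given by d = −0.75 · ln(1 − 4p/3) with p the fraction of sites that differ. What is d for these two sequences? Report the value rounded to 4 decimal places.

Differing sites — 7:A/T; 11:A/T; 14:A/G; 15:C/T; 20:C/A; 21:C/A; 24:C/G; 28:C/G.
p = 8/31 = 0.258065.
d = −0.75 · ln(1 − (4/3)·0.258065) = −0.75 · ln(0.655913) = −0.75 · (-0.421727) = 0.3163.

0.3163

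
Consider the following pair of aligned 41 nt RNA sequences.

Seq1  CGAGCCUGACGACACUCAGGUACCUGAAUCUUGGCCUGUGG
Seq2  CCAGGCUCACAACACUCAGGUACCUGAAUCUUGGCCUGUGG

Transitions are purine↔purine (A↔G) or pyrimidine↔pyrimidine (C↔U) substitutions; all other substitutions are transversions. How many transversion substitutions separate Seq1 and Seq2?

3

The sequences differ at positions 2 (G/C, transversion), 5 (C/G, transversion), 8 (G/C, transversion), 11 (G/A, transition).
Of the 4 differences, 1 transition and 3 transversions, so the answer is 3.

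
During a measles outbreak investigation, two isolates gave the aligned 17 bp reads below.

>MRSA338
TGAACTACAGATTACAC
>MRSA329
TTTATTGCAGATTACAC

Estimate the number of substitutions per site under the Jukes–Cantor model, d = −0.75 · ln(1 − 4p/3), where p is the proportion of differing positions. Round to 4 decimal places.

The sequences differ at positions 2 (G/T), 3 (A/T), 5 (C/T), 7 (A/G).
p = 4/17 = 0.235294.
d = −0.75 · ln(1 − (4/3)·0.235294) = −0.75 · ln(0.686275) = −0.75 · (-0.376477) = 0.2824.

0.2824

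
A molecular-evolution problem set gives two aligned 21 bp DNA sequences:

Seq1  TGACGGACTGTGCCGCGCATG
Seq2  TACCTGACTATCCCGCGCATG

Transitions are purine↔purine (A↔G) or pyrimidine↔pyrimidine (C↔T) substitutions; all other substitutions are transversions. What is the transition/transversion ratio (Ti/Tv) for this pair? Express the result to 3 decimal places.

The sequences differ at positions 2 (G/A, transition), 3 (A/C, transversion), 5 (G/T, transversion), 10 (G/A, transition), 12 (G/C, transversion).
Of the 5 differences, 2 transitions and 3 transversions, so Ti/Tv = 2/3 = 0.667.

0.667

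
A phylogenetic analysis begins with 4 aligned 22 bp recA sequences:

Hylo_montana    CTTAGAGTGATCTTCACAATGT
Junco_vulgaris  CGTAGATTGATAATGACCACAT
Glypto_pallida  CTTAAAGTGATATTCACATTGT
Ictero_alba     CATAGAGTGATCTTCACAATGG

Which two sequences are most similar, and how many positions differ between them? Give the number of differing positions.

Pairwise Hamming distances:
  Hylo_montana vs Junco_vulgaris: 8
  Hylo_montana vs Glypto_pallida: 3
  Hylo_montana vs Ictero_alba: 2
  Junco_vulgaris vs Glypto_pallida: 9
  Junco_vulgaris vs Ictero_alba: 9
  Glypto_pallida vs Ictero_alba: 5
The smallest is 2, between Hylo_montana and Ictero_alba.

2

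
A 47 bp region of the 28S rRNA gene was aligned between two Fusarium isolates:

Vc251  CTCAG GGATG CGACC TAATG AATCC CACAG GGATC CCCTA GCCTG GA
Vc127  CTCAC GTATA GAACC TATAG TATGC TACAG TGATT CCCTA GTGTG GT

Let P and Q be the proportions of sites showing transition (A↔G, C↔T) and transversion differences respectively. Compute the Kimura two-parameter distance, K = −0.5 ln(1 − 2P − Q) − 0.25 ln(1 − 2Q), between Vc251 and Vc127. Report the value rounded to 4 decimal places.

0.4157

Mismatches occur at site 5 (G↔C, transversion), site 7 (G↔T, transversion), site 10 (G↔A, transition), site 11 (C↔G, transversion), site 12 (G↔A, transition), site 18 (A↔T, transversion), site 19 (T↔A, transversion), site 21 (A↔T, transversion), site 24 (C↔G, transversion), site 26 (C↔T, transition), site 31 (G↔T, transversion), site 35 (C↔T, transition), site 42 (C↔T, transition), site 43 (C↔G, transversion), site 47 (A↔T, transversion).
Of the 15 differences, 5 transitions and 10 transversions over 47 sites: P = 5/47 = 0.106383, Q = 10/47 = 0.212766.
d = −0.5·ln(0.574468) − 0.25·ln(0.574468) = −0.5·(-0.554311) − 0.25·(-0.554311) = 0.4157.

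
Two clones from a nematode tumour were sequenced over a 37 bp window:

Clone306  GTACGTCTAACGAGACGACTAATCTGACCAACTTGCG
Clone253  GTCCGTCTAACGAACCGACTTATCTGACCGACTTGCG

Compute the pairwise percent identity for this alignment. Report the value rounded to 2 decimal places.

86.49%

The sequences differ at positions 3 (A/C), 14 (G/A), 15 (A/C), 21 (A/T), 30 (A/G).
32 of the 37 sites match, so the percent identity is 32/37 × 100 = 86.49%.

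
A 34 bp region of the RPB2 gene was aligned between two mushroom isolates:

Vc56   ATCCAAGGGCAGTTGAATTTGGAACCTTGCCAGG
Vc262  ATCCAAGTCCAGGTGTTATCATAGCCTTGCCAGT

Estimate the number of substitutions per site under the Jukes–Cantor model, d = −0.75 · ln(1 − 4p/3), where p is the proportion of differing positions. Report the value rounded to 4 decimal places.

Mismatches occur at site 8 (G↔T), site 9 (G↔C), site 13 (T↔G), site 16 (A↔T), site 17 (A↔T), site 18 (T↔A), site 20 (T↔C), site 21 (G↔A), site 22 (G↔T), site 24 (A↔G), site 34 (G↔T).
p = 11/34 = 0.323529.
d = −0.75 · ln(1 − (4/3)·0.323529) = −0.75 · ln(0.568628) = −0.75 · (-0.564529) = 0.4234.

0.4234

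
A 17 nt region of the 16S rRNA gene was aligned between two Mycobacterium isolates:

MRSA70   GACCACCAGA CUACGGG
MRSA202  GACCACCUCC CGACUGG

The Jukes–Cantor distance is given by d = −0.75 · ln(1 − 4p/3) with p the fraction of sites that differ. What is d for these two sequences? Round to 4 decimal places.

0.3734

The sequences differ at positions 8 (A/U), 9 (G/C), 10 (A/C), 12 (U/G), 15 (G/U).
p = 5/17 = 0.294118.
d = −0.75 · ln(1 − (4/3)·0.294118) = −0.75 · ln(0.607843) = −0.75 · (-0.497839) = 0.3734.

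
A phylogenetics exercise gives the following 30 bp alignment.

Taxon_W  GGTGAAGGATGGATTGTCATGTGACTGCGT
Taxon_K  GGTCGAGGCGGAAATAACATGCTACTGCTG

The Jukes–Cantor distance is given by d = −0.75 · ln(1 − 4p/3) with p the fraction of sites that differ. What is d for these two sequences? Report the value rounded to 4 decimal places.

0.5716

Differing sites — 4:G/C; 5:A/G; 9:A/C; 10:T/G; 12:G/A; 14:T/A; 16:G/A; 17:T/A; 22:T/C; 23:G/T; 29:G/T; 30:T/G.
p = 12/30 = 0.400000.
d = −0.75 · ln(1 − (4/3)·0.400000) = −0.75 · ln(0.466667) = −0.75 · (-0.762139) = 0.5716.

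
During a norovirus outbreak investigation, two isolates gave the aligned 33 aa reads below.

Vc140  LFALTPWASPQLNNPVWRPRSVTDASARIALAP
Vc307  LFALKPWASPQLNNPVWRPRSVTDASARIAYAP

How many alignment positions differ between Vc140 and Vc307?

Differing sites — 5:T/K; 31:L/Y.
That gives 2 mismatches out of 33 aligned sites, so the Hamming distance is 2.

2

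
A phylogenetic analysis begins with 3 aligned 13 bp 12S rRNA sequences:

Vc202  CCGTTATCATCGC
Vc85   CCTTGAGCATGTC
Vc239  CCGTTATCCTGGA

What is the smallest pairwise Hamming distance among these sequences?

Pairwise Hamming distances:
  Vc202 vs Vc85: 5
  Vc202 vs Vc239: 3
  Vc85 vs Vc239: 6
The smallest is 3, between Vc202 and Vc239.

3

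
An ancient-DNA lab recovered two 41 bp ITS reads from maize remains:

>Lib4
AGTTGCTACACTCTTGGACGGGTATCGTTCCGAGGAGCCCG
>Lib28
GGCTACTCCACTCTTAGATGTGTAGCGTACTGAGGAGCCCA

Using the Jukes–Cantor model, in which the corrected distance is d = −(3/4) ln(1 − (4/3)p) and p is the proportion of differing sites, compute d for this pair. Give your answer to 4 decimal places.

The sequences differ at positions 1 (A/G), 3 (T/C), 5 (G/A), 8 (A/C), 16 (G/A), 19 (C/T), 21 (G/T), 25 (T/G), 29 (T/A), 31 (C/T), 41 (G/A).
p = 11/41 = 0.268293.
d = −0.75 · ln(1 − (4/3)·0.268293) = −0.75 · ln(0.642276) = −0.75 · (-0.442737) = 0.3321.

0.3321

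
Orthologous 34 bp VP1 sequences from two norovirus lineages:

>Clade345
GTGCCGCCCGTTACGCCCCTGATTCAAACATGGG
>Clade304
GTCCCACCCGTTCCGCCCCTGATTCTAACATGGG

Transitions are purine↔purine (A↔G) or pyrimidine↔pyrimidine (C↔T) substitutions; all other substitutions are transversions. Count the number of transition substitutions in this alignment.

1

Mismatches occur at site 3 (G↔C, transversion), site 6 (G↔A, transition), site 13 (A↔C, transversion), site 26 (A↔T, transversion).
Of the 4 differences, 1 transition and 3 transversions, so the answer is 1.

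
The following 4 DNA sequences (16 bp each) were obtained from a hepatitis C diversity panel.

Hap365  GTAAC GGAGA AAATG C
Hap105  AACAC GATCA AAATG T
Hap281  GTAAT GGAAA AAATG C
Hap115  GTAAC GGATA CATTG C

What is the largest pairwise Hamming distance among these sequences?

9

Pairwise Hamming distances:
  Hap365 vs Hap105: 7
  Hap365 vs Hap281: 2
  Hap365 vs Hap115: 3
  Hap105 vs Hap281: 8
  Hap105 vs Hap115: 9
  Hap281 vs Hap115: 4
The largest is 9, between Hap105 and Hap115.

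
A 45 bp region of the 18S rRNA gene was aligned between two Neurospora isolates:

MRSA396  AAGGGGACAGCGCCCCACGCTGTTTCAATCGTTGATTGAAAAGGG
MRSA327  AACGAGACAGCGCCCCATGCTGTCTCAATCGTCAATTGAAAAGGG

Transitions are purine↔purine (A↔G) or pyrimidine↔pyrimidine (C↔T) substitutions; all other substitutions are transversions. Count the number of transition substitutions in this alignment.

5

Differing sites — 3:G/C (Tv); 5:G/A (Ti); 18:C/T (Ti); 24:T/C (Ti); 33:T/C (Ti); 34:G/A (Ti).
Of the 6 differences, 5 transitions and 1 transversion, so the answer is 5.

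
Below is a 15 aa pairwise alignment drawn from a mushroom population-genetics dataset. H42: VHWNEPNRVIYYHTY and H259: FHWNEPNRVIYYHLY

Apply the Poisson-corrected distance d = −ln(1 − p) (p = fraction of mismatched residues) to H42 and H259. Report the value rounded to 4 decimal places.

0.1431

Differing sites — 1:V/F; 14:T/L.
p = 2/15 = 0.133333.
d = −ln(1 − 0.133333) = −ln(0.866667) = 0.1431.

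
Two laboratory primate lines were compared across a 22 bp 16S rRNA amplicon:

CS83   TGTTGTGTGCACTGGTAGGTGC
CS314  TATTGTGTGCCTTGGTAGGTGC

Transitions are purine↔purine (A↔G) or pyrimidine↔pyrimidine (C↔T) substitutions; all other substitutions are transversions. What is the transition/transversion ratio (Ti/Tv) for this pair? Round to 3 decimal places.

Differing sites — 2:G/A (Ti); 11:A/C (Tv); 12:C/T (Ti).
Of the 3 differences, 2 transitions and 1 transversion, so Ti/Tv = 2/1 = 2.000.

2.000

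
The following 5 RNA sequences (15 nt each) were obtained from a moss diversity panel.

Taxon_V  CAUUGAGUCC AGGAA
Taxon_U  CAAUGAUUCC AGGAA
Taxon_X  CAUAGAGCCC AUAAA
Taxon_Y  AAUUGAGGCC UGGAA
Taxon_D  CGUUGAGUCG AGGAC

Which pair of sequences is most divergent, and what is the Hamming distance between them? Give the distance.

Pairwise Hamming distances:
  Taxon_V vs Taxon_U: 2
  Taxon_V vs Taxon_X: 4
  Taxon_V vs Taxon_Y: 3
  Taxon_V vs Taxon_D: 3
  Taxon_U vs Taxon_X: 6
  Taxon_U vs Taxon_Y: 5
  Taxon_U vs Taxon_D: 5
  Taxon_X vs Taxon_Y: 6
  Taxon_X vs Taxon_D: 7
  Taxon_Y vs Taxon_D: 6
The largest is 7, between Taxon_X and Taxon_D.

7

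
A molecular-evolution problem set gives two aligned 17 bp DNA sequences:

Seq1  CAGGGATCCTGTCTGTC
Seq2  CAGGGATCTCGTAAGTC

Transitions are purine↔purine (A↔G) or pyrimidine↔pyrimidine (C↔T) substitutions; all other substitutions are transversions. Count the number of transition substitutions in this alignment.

2

Mismatches occur at site 9 (C→T, transition), site 10 (T→C, transition), site 13 (C→A, transversion), site 14 (T→A, transversion).
Of the 4 differences, 2 transitions and 2 transversions, so the answer is 2.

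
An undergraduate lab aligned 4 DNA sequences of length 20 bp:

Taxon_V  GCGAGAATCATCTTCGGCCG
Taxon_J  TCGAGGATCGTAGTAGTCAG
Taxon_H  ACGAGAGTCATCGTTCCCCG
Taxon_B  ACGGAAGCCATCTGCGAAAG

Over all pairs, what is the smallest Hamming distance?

6

Pairwise Hamming distances:
  Taxon_V vs Taxon_J: 8
  Taxon_V vs Taxon_H: 6
  Taxon_V vs Taxon_B: 9
  Taxon_J vs Taxon_H: 9
  Taxon_J vs Taxon_B: 13
  Taxon_H vs Taxon_B: 10
The smallest is 6, between Taxon_V and Taxon_H.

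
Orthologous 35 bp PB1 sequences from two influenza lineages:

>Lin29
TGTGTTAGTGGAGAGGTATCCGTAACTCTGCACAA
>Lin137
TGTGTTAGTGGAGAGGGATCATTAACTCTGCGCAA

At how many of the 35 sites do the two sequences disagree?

The sequences differ at positions 17 (T/G), 21 (C/A), 22 (G/T), 32 (A/G).
That gives 4 mismatches out of 35 aligned sites, so the Hamming distance is 4.

4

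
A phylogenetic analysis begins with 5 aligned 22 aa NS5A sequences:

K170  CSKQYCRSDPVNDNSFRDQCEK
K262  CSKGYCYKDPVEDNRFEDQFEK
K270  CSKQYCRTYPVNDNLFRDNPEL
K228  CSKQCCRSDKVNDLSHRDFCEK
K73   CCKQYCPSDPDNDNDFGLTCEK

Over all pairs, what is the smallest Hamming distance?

5

Pairwise Hamming distances:
  K170 vs K262: 7
  K170 vs K270: 6
  K170 vs K228: 5
  K170 vs K73: 7
  K262 vs K270: 10
  K262 vs K228: 12
  K262 vs K73: 11
  K270 vs K228: 10
  K270 vs K73: 11
  K228 vs K73: 11
The smallest is 5, between K170 and K228.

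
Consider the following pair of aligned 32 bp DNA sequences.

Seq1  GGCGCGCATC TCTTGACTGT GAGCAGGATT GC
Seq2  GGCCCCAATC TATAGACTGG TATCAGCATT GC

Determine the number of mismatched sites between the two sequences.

9

Mismatches occur at site 4 (G↔C), site 6 (G↔C), site 7 (C↔A), site 12 (C↔A), site 14 (T↔A), site 20 (T↔G), site 21 (G↔T), site 23 (G↔T), site 27 (G↔C).
That gives 9 mismatches out of 32 aligned sites, so the Hamming distance is 9.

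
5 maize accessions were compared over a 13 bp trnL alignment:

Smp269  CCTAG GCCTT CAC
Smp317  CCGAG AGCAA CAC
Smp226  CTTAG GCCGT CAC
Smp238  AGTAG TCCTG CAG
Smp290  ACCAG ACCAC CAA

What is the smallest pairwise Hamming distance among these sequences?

Pairwise Hamming distances:
  Smp269 vs Smp317: 5
  Smp269 vs Smp226: 2
  Smp269 vs Smp238: 5
  Smp269 vs Smp290: 6
  Smp317 vs Smp226: 6
  Smp317 vs Smp238: 8
  Smp317 vs Smp290: 5
  Smp226 vs Smp238: 6
  Smp226 vs Smp290: 7
  Smp238 vs Smp290: 6
The smallest is 2, between Smp269 and Smp226.

2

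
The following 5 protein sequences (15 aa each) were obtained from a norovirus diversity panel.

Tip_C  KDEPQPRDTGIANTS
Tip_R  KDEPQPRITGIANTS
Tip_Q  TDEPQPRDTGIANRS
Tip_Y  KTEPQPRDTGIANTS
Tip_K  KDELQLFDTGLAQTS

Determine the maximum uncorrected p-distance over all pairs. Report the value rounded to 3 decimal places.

0.467

Pairwise Hamming distances:
  Tip_C vs Tip_R: 1
  Tip_C vs Tip_Q: 2
  Tip_C vs Tip_Y: 1
  Tip_C vs Tip_K: 5
  Tip_R vs Tip_Q: 3
  Tip_R vs Tip_Y: 2
  Tip_R vs Tip_K: 6
  Tip_Q vs Tip_Y: 3
  Tip_Q vs Tip_K: 7
  Tip_Y vs Tip_K: 6
The largest is 7 mismatches, between Tip_Q and Tip_K; p = 7/15 = 0.467.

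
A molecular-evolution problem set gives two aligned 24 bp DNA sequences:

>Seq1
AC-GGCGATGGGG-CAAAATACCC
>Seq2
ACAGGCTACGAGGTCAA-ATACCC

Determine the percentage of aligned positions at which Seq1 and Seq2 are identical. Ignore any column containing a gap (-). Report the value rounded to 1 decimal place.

85.7%

Excluding the 3 gap columns leaves 21 comparable sites.
Differing sites — 7:G/T; 9:T/C; 11:G/A.
18 of the 21 comparable sites match, so the percent identity is 18/21 × 100 = 85.7%.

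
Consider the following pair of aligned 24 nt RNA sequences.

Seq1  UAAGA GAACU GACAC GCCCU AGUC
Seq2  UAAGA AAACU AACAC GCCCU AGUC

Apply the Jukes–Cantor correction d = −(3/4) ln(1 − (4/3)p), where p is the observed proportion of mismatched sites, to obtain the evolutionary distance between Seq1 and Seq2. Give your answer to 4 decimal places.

The sequences differ at positions 6 (G/A), 11 (G/A).
p = 2/24 = 0.083333.
d = −0.75 · ln(1 − (4/3)·0.083333) = −0.75 · ln(0.888889) = −0.75 · (-0.117783) = 0.0883.

0.0883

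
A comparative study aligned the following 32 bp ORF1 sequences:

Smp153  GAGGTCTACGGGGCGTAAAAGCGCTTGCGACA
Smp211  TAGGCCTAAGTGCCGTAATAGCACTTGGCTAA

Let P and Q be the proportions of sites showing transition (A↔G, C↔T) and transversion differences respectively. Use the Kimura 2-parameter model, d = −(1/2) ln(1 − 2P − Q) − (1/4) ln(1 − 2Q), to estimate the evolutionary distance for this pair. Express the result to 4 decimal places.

Differing sites — 1:G/T (Tv); 5:T/C (Ti); 9:C/A (Tv); 11:G/T (Tv); 13:G/C (Tv); 19:A/T (Tv); 23:G/A (Ti); 28:C/G (Tv); 29:G/C (Tv); 30:A/T (Tv); 31:C/A (Tv).
Of the 11 differences, 2 transitions and 9 transversions over 32 sites: P = 2/32 = 0.062500, Q = 9/32 = 0.281250.
d = −0.5·ln(0.593750) − 0.25·ln(0.437500) = −0.5·(-0.521297) − 0.25·(-0.826679) = 0.4673.

0.4673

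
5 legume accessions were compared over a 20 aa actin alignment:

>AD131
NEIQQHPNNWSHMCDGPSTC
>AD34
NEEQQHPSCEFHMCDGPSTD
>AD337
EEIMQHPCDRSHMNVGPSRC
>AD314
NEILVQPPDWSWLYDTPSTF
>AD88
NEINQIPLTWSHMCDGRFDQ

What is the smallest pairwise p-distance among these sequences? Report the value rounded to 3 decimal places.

0.300

Pairwise Hamming distances:
  AD131 vs AD34: 6
  AD131 vs AD337: 8
  AD131 vs AD314: 10
  AD131 vs AD88: 8
  AD34 vs AD337: 11
  AD34 vs AD314: 13
  AD34 vs AD88: 11
  AD337 vs AD314: 13
  AD337 vs AD88: 12
  AD314 vs AD88: 13
The smallest is 6 mismatches, between AD131 and AD34; p = 6/20 = 0.300.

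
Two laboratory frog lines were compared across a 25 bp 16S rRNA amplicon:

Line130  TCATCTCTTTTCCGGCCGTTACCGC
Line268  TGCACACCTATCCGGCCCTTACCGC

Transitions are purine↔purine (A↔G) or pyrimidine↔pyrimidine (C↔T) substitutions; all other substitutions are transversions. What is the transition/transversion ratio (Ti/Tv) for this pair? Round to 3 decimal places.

Differing sites — 2:C/G (Tv); 3:A/C (Tv); 4:T/A (Tv); 6:T/A (Tv); 8:T/C (Ti); 10:T/A (Tv); 18:G/C (Tv).
Of the 7 differences, 1 transition and 6 transversions, so Ti/Tv = 1/6 = 0.167.

0.167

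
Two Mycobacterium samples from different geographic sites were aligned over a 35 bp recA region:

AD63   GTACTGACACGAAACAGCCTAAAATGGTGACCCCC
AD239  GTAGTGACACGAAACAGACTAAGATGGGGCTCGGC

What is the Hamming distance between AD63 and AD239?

8

Mismatches occur at site 4 (C/G), site 18 (C/A), site 23 (A/G), site 28 (T/G), site 30 (A/C), site 31 (C/T), site 33 (C/G), site 34 (C/G).
That gives 8 mismatches out of 35 aligned sites, so the Hamming distance is 8.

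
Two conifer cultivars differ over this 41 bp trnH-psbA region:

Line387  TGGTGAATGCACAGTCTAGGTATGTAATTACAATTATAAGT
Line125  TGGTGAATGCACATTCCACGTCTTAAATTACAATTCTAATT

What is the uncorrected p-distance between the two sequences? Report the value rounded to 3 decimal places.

Differing sites — 14:G/T; 17:T/C; 19:G/C; 22:A/C; 24:G/T; 25:T/A; 36:A/C; 40:G/T.
There are 8 differences over 41 sites, so p = 8/41 = 0.195.

0.195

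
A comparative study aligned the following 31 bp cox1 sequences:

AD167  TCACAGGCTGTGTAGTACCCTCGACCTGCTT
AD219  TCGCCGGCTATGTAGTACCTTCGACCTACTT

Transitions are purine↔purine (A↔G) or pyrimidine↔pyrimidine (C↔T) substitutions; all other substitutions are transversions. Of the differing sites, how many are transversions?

1

The sequences differ at positions 3 (A/G, transition), 5 (A/C, transversion), 10 (G/A, transition), 20 (C/T, transition), 28 (G/A, transition).
Of the 5 differences, 4 transitions and 1 transversion, so the answer is 1.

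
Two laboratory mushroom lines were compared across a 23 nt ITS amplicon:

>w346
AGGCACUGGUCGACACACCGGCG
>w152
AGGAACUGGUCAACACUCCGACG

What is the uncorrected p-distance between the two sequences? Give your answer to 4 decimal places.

0.1739

The sequences differ at positions 4 (C/A), 12 (G/A), 17 (A/U), 21 (G/A).
There are 4 differences over 23 sites, so p = 4/23 = 0.1739.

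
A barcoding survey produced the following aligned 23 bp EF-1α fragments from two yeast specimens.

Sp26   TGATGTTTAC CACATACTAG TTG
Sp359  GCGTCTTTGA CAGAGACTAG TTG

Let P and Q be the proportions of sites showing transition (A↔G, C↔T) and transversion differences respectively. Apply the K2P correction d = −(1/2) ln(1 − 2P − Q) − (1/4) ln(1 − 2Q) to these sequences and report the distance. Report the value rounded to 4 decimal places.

0.4697

Differing sites — 1:T/G (Tv); 2:G/C (Tv); 3:A/G (Ti); 5:G/C (Tv); 9:A/G (Ti); 10:C/A (Tv); 13:C/G (Tv); 15:T/G (Tv).
Of the 8 differences, 2 transitions and 6 transversions over 23 sites: P = 2/23 = 0.086957, Q = 6/23 = 0.260870.
d = −0.5·ln(0.565216) − 0.25·ln(0.478260) = −0.5·(-0.570547) − 0.25·(-0.737601) = 0.4697.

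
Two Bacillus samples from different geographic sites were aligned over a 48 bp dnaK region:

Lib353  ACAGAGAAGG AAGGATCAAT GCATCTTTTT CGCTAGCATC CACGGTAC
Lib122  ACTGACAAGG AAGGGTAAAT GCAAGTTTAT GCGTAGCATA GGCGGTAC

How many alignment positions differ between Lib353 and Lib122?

The sequences differ at positions 3 (A/T), 6 (G/C), 15 (A/G), 17 (C/A), 24 (T/A), 25 (C/G), 29 (T/A), 31 (C/G), 32 (G/C), 33 (C/G), 40 (C/A), 41 (C/G), 42 (A/G).
That gives 13 mismatches out of 48 aligned sites, so the Hamming distance is 13.

13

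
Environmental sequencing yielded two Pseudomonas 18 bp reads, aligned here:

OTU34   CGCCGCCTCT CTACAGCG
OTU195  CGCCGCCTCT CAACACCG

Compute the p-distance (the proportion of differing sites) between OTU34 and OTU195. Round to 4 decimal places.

The sequences differ at positions 12 (T/A), 16 (G/C).
There are 2 differences over 18 sites, so p = 2/18 = 0.1111.

0.1111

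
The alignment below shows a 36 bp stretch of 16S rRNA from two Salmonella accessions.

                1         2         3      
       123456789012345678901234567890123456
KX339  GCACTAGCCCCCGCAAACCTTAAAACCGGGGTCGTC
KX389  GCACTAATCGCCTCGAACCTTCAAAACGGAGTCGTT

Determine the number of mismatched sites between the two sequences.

Differing sites — 7:G/A; 8:C/T; 10:C/G; 13:G/T; 15:A/G; 22:A/C; 26:C/A; 30:G/A; 36:C/T.
That gives 9 mismatches out of 36 aligned sites, so the Hamming distance is 9.

9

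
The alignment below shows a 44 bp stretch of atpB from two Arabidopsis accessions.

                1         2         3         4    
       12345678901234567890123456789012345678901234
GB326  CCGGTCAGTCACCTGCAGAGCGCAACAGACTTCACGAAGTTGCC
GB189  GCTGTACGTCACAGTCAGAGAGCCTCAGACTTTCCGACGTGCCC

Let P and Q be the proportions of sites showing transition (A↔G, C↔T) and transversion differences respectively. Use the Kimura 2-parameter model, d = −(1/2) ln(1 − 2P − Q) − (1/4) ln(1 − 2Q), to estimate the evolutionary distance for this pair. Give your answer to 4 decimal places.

Differing sites — 1:C/G (Tv); 3:G/T (Tv); 6:C/A (Tv); 7:A/C (Tv); 13:C/A (Tv); 14:T/G (Tv); 15:G/T (Tv); 21:C/A (Tv); 24:A/C (Tv); 25:A/T (Tv); 33:C/T (Ti); 34:A/C (Tv); 38:A/C (Tv); 41:T/G (Tv); 42:G/C (Tv).
Of the 15 differences, 1 transition and 14 transversions over 44 sites: P = 1/44 = 0.022727, Q = 14/44 = 0.318182.
d = −0.5·ln(0.636364) − 0.25·ln(0.363636) = −0.5·(-0.451985) − 0.25·(-1.011602) = 0.4789.

0.4789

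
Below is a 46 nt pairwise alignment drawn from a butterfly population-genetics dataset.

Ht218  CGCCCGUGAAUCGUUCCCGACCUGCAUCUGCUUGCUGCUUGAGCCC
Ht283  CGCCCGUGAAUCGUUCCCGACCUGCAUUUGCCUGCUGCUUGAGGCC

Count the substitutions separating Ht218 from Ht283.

3

The sequences differ at positions 28 (C/U), 32 (U/C), 44 (C/G).
That gives 3 mismatches out of 46 aligned sites, so the Hamming distance is 3.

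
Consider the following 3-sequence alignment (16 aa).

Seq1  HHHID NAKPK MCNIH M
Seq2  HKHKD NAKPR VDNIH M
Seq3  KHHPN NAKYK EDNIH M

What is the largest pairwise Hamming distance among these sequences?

7

Pairwise Hamming distances:
  Seq1 vs Seq2: 5
  Seq1 vs Seq3: 6
  Seq2 vs Seq3: 7
The largest is 7, between Seq2 and Seq3.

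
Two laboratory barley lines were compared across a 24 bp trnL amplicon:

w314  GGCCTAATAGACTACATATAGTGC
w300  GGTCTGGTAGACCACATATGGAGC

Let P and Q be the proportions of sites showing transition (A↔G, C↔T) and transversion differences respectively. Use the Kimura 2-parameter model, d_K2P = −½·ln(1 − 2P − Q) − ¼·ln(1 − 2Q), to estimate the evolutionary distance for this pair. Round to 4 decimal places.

Mismatches occur at site 3 (C→T, transition), site 6 (A→G, transition), site 7 (A→G, transition), site 13 (T→C, transition), site 20 (A→G, transition), site 22 (T→A, transversion).
Of the 6 differences, 5 transitions and 1 transversion over 24 sites: P = 5/24 = 0.208333, Q = 1/24 = 0.041667.
d = −0.5·ln(0.541667) − 0.25·ln(0.916666) = −0.5·(-0.613104) − 0.25·(-0.087012) = 0.3283.

0.3283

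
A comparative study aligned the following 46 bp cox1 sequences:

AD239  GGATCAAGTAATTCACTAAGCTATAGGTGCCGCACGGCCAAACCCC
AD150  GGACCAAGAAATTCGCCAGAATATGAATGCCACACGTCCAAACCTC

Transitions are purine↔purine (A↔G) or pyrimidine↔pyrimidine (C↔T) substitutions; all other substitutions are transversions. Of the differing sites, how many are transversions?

Mismatches occur at site 4 (T↔C, transition), site 9 (T↔A, transversion), site 15 (A↔G, transition), site 17 (T↔C, transition), site 19 (A↔G, transition), site 20 (G↔A, transition), site 21 (C↔A, transversion), site 25 (A↔G, transition), site 26 (G↔A, transition), site 27 (G↔A, transition), site 32 (G↔A, transition), site 37 (G↔T, transversion), site 45 (C↔T, transition).
Of the 13 differences, 10 transitions and 3 transversions, so the answer is 3.

3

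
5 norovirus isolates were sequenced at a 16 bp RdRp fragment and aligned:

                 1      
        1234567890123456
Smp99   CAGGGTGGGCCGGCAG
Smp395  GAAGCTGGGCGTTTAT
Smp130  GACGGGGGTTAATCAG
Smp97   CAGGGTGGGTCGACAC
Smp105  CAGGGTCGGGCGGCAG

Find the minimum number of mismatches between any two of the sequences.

2

Pairwise Hamming distances:
  Smp99 vs Smp395: 8
  Smp99 vs Smp130: 8
  Smp99 vs Smp97: 3
  Smp99 vs Smp105: 2
  Smp395 vs Smp130: 9
  Smp395 vs Smp97: 9
  Smp395 vs Smp105: 10
  Smp130 vs Smp97: 8
  Smp130 vs Smp105: 9
  Smp97 vs Smp105: 4
The smallest is 2, between Smp99 and Smp105.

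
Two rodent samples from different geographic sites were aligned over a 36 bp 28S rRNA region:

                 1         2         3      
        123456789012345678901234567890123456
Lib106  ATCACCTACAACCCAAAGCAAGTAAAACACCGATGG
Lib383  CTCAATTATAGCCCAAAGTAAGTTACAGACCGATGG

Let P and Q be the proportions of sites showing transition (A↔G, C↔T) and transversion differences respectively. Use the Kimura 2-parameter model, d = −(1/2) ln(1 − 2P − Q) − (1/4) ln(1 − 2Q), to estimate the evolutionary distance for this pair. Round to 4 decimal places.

0.3054

Mismatches occur at site 1 (A→C, transversion), site 5 (C→A, transversion), site 6 (C→T, transition), site 9 (C→T, transition), site 11 (A→G, transition), site 19 (C→T, transition), site 24 (A→T, transversion), site 26 (A→C, transversion), site 28 (C→G, transversion).
Of the 9 differences, 4 transitions and 5 transversions over 36 sites: P = 4/36 = 0.111111, Q = 5/36 = 0.138889.
d = −0.5·ln(0.638889) − 0.25·ln(0.722222) = −0.5·(-0.448025) − 0.25·(-0.325423) = 0.3054.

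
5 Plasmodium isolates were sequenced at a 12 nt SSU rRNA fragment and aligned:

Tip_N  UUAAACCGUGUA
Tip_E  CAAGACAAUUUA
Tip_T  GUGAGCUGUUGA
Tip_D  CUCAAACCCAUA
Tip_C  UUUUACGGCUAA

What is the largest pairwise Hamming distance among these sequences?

9

Pairwise Hamming distances:
  Tip_N vs Tip_E: 6
  Tip_N vs Tip_T: 6
  Tip_N vs Tip_D: 6
  Tip_N vs Tip_C: 6
  Tip_E vs Tip_T: 8
  Tip_E vs Tip_D: 8
  Tip_E vs Tip_C: 8
  Tip_T vs Tip_D: 9
  Tip_T vs Tip_C: 7
  Tip_D vs Tip_C: 8
The largest is 9, between Tip_T and Tip_D.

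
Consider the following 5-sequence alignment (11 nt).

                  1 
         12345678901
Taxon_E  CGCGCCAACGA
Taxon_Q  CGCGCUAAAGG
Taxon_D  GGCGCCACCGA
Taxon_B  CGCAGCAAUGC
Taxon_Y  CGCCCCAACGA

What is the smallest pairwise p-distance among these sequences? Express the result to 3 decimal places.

0.091

Pairwise Hamming distances:
  Taxon_E vs Taxon_Q: 3
  Taxon_E vs Taxon_D: 2
  Taxon_E vs Taxon_B: 4
  Taxon_E vs Taxon_Y: 1
  Taxon_Q vs Taxon_D: 5
  Taxon_Q vs Taxon_B: 5
  Taxon_Q vs Taxon_Y: 4
  Taxon_D vs Taxon_B: 6
  Taxon_D vs Taxon_Y: 3
  Taxon_B vs Taxon_Y: 4
The smallest is 1 mismatch, between Taxon_E and Taxon_Y; p = 1/11 = 0.091.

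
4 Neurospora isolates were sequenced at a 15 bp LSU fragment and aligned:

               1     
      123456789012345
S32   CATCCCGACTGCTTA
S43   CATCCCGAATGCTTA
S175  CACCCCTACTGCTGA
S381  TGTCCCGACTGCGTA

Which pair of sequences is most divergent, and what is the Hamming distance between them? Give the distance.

Pairwise Hamming distances:
  S32 vs S43: 1
  S32 vs S175: 3
  S32 vs S381: 3
  S43 vs S175: 4
  S43 vs S381: 4
  S175 vs S381: 6
The largest is 6, between S175 and S381.

6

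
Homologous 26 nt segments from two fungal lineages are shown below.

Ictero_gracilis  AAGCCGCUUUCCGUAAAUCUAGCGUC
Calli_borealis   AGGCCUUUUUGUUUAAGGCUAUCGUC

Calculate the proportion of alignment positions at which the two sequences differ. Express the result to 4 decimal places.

The sequences differ at positions 2 (A/G), 6 (G/U), 7 (C/U), 11 (C/G), 12 (C/U), 13 (G/U), 17 (A/G), 18 (U/G), 22 (G/U).
There are 9 differences over 26 sites, so p = 9/26 = 0.3462.

0.3462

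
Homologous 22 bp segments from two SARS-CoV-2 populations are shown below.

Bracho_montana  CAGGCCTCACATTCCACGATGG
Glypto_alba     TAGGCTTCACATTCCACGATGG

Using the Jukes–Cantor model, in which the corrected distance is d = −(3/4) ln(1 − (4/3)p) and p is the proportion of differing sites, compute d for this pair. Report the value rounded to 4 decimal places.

0.0969

Differing sites — 1:C/T; 6:C/T.
p = 2/22 = 0.090909.
d = −0.75 · ln(1 − (4/3)·0.090909) = −0.75 · ln(0.878788) = −0.75 · (-0.129212) = 0.0969.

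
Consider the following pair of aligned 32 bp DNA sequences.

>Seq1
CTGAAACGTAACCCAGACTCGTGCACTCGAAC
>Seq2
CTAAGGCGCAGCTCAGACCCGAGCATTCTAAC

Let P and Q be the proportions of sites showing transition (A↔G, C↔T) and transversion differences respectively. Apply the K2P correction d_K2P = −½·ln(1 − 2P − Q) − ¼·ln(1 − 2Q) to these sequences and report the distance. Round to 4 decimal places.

Mismatches occur at site 3 (G→A, transition), site 5 (A→G, transition), site 6 (A→G, transition), site 9 (T→C, transition), site 11 (A→G, transition), site 13 (C→T, transition), site 19 (T→C, transition), site 22 (T→A, transversion), site 26 (C→T, transition), site 29 (G→T, transversion).
Of the 10 differences, 8 transitions and 2 transversions over 32 sites: P = 8/32 = 0.250000, Q = 2/32 = 0.062500.
d = −0.5·ln(0.437500) − 0.25·ln(0.875000) = −0.5·(-0.826679) − 0.25·(-0.133531) = 0.4467.

0.4467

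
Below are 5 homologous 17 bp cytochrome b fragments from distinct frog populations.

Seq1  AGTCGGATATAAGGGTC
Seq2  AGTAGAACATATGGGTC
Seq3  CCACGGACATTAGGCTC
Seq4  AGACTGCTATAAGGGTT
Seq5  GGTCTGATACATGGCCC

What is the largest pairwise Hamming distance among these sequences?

9

Pairwise Hamming distances:
  Seq1 vs Seq2: 4
  Seq1 vs Seq3: 6
  Seq1 vs Seq4: 4
  Seq1 vs Seq5: 6
  Seq2 vs Seq3: 8
  Seq2 vs Seq4: 8
  Seq2 vs Seq5: 8
  Seq3 vs Seq4: 8
  Seq3 vs Seq5: 9
  Seq4 vs Seq5: 8
The largest is 9, between Seq3 and Seq5.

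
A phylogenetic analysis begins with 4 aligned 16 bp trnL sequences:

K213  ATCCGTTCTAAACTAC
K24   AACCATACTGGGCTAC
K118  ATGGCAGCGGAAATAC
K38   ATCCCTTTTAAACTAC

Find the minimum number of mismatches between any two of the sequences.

Pairwise Hamming distances:
  K213 vs K24: 6
  K213 vs K118: 8
  K213 vs K38: 2
  K24 vs K118: 10
  K24 vs K38: 7
  K118 vs K38: 8
The smallest is 2, between K213 and K38.

2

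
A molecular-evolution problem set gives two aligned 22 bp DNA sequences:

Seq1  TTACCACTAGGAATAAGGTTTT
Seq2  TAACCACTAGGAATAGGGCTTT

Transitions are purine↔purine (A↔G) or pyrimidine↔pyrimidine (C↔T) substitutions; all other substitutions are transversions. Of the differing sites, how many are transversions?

1

The sequences differ at positions 2 (T/A, transversion), 16 (A/G, transition), 19 (T/C, transition).
Of the 3 differences, 2 transitions and 1 transversion, so the answer is 1.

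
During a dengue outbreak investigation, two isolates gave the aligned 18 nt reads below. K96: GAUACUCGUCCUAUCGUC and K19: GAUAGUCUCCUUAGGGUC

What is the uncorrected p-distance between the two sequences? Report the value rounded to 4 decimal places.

0.3333

The sequences differ at positions 5 (C/G), 8 (G/U), 9 (U/C), 11 (C/U), 14 (U/G), 15 (C/G).
There are 6 differences over 18 sites, so p = 6/18 = 0.3333.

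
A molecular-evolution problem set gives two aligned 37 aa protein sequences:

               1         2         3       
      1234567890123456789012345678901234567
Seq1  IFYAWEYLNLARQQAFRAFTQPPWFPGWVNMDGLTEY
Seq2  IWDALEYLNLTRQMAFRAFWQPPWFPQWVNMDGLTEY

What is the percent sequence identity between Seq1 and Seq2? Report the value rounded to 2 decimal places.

Mismatches occur at site 2 (F→W), site 3 (Y→D), site 5 (W→L), site 11 (A→T), site 14 (Q→M), site 20 (T→W), site 27 (G→Q).
30 of the 37 sites match, so the percent identity is 30/37 × 100 = 81.08%.

81.08%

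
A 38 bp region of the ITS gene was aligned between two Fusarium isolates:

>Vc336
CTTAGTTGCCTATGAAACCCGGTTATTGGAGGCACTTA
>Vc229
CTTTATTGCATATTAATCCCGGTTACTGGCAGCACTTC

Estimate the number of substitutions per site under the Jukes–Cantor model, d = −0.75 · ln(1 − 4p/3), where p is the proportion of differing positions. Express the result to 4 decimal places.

Mismatches occur at site 4 (A/T), site 5 (G/A), site 10 (C/A), site 14 (G/T), site 17 (A/T), site 26 (T/C), site 30 (A/C), site 31 (G/A), site 38 (A/C).
p = 9/38 = 0.236842.
d = −0.75 · ln(1 − (4/3)·0.236842) = −0.75 · ln(0.684211) = −0.75 · (-0.379489) = 0.2846.

0.2846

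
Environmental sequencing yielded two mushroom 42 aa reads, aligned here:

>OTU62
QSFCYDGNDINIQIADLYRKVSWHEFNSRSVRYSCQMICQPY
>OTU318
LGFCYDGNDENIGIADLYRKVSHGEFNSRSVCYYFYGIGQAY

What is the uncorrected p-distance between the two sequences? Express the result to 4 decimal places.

0.3095

Mismatches occur at site 1 (Q/L), site 2 (S/G), site 10 (I/E), site 13 (Q/G), site 23 (W/H), site 24 (H/G), site 32 (R/C), site 34 (S/Y), site 35 (C/F), site 36 (Q/Y), site 37 (M/G), site 39 (C/G), site 41 (P/A).
There are 13 differences over 42 sites, so p = 13/42 = 0.3095.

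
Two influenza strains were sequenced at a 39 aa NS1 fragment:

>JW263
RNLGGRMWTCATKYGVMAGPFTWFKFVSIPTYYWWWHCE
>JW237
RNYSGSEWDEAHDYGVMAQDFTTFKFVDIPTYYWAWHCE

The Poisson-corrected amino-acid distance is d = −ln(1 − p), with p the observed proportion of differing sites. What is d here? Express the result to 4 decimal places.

Mismatches occur at site 3 (L/Y), site 4 (G/S), site 6 (R/S), site 7 (M/E), site 9 (T/D), site 10 (C/E), site 12 (T/H), site 13 (K/D), site 19 (G/Q), site 20 (P/D), site 23 (W/T), site 28 (S/D), site 35 (W/A).
p = 13/39 = 0.333333.
d = −ln(1 − 0.333333) = −ln(0.666667) = 0.4055.

0.4055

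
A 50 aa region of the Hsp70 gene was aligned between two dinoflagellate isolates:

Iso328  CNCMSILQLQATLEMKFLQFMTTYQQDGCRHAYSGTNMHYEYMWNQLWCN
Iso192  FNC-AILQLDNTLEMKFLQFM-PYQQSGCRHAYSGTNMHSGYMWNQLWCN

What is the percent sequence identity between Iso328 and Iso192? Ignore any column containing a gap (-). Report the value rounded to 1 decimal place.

Excluding the 2 gap columns leaves 48 comparable sites.
Differing sites — 1:C/F; 5:S/A; 10:Q/D; 11:A/N; 23:T/P; 27:D/S; 40:Y/S; 41:E/G.
40 of the 48 comparable sites match, so the percent identity is 40/48 × 100 = 83.3%.

83.3%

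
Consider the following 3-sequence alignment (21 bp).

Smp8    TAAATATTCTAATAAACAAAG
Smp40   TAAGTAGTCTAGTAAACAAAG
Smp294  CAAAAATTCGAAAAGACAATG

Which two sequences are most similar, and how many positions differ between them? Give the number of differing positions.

Pairwise Hamming distances:
  Smp8 vs Smp40: 3
  Smp8 vs Smp294: 6
  Smp40 vs Smp294: 9
The smallest is 3, between Smp8 and Smp40.

3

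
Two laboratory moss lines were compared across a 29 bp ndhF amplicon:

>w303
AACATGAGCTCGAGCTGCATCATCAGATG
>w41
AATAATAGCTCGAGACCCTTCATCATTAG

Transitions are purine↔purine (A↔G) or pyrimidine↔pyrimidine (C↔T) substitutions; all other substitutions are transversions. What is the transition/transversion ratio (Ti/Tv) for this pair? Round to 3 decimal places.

The sequences differ at positions 3 (C/T, transition), 5 (T/A, transversion), 6 (G/T, transversion), 15 (C/A, transversion), 16 (T/C, transition), 17 (G/C, transversion), 19 (A/T, transversion), 26 (G/T, transversion), 27 (A/T, transversion), 28 (T/A, transversion).
Of the 10 differences, 2 transitions and 8 transversions, so Ti/Tv = 2/8 = 0.250.

0.250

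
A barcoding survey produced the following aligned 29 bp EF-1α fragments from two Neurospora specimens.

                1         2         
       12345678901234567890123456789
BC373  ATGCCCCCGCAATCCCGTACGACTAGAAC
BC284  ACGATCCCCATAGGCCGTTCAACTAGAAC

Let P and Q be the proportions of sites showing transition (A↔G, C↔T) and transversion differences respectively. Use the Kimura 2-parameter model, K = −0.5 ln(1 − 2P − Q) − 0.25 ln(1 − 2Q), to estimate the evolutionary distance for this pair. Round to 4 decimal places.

Differing sites — 2:T/C (Ti); 4:C/A (Tv); 5:C/T (Ti); 9:G/C (Tv); 10:C/A (Tv); 11:A/T (Tv); 13:T/G (Tv); 14:C/G (Tv); 19:A/T (Tv); 21:G/A (Ti).
Of the 10 differences, 3 transitions and 7 transversions over 29 sites: P = 3/29 = 0.103448, Q = 7/29 = 0.241379.
d = −0.5·ln(0.551725) − 0.25·ln(0.517242) = −0.5·(-0.594706) − 0.25·(-0.659244) = 0.4622.

0.4622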